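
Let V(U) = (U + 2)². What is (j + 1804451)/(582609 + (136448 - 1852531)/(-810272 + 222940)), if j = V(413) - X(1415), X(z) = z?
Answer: 1160133993652/342186625271 ≈ 3.3904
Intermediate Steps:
V(U) = (2 + U)²
j = 170810 (j = (2 + 413)² - 1*1415 = 415² - 1415 = 172225 - 1415 = 170810)
(j + 1804451)/(582609 + (136448 - 1852531)/(-810272 + 222940)) = (170810 + 1804451)/(582609 + (136448 - 1852531)/(-810272 + 222940)) = 1975261/(582609 - 1716083/(-587332)) = 1975261/(582609 - 1716083*(-1/587332)) = 1975261/(582609 + 1716083/587332) = 1975261/(342186625271/587332) = 1975261*(587332/342186625271) = 1160133993652/342186625271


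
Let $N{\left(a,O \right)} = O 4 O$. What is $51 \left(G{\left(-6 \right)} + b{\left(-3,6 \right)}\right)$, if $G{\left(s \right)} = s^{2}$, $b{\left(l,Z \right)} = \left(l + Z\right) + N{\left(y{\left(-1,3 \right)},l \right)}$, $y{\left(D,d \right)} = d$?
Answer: $3825$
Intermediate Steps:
$N{\left(a,O \right)} = 4 O^{2}$ ($N{\left(a,O \right)} = 4 O O = 4 O^{2}$)
$b{\left(l,Z \right)} = Z + l + 4 l^{2}$ ($b{\left(l,Z \right)} = \left(l + Z\right) + 4 l^{2} = \left(Z + l\right) + 4 l^{2} = Z + l + 4 l^{2}$)
$51 \left(G{\left(-6 \right)} + b{\left(-3,6 \right)}\right) = 51 \left(\left(-6\right)^{2} + \left(6 - 3 + 4 \left(-3\right)^{2}\right)\right) = 51 \left(36 + \left(6 - 3 + 4 \cdot 9\right)\right) = 51 \left(36 + \left(6 - 3 + 36\right)\right) = 51 \left(36 + 39\right) = 51 \cdot 75 = 3825$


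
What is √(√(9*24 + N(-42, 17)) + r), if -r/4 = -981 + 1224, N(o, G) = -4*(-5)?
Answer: √(-972 + 2*√59) ≈ 30.93*I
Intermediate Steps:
N(o, G) = 20
r = -972 (r = -4*(-981 + 1224) = -4*243 = -972)
√(√(9*24 + N(-42, 17)) + r) = √(√(9*24 + 20) - 972) = √(√(216 + 20) - 972) = √(√236 - 972) = √(2*√59 - 972) = √(-972 + 2*√59)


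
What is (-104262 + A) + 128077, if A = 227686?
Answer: 251501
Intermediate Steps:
(-104262 + A) + 128077 = (-104262 + 227686) + 128077 = 123424 + 128077 = 251501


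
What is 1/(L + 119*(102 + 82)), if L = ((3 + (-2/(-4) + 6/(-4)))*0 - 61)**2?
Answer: 1/25617 ≈ 3.9037e-5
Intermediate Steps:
L = 3721 (L = ((3 + (-2*(-1/4) + 6*(-1/4)))*0 - 61)**2 = ((3 + (1/2 - 3/2))*0 - 61)**2 = ((3 - 1)*0 - 61)**2 = (2*0 - 61)**2 = (0 - 61)**2 = (-61)**2 = 3721)
1/(L + 119*(102 + 82)) = 1/(3721 + 119*(102 + 82)) = 1/(3721 + 119*184) = 1/(3721 + 21896) = 1/25617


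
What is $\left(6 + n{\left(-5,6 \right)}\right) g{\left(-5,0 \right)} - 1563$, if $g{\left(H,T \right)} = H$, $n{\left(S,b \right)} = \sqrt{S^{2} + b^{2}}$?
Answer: $-1593 - 5 \sqrt{61} \approx -1632.1$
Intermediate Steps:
$\left(6 + n{\left(-5,6 \right)}\right) g{\left(-5,0 \right)} - 1563 = \left(6 + \sqrt{\left(-5\right)^{2} + 6^{2}}\right) \left(-5\right) - 1563 = \left(6 + \sqrt{25 + 36}\right) \left(-5\right) - 1563 = \left(6 + \sqrt{61}\right) \left(-5\right) - 1563 = \left(-30 - 5 \sqrt{61}\right) - 1563 = -1593 - 5 \sqrt{61}$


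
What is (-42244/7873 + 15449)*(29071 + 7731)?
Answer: 4474671749866/7873 ≈ 5.6836e+8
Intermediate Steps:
(-42244/7873 + 15449)*(29071 + 7731) = (-42244*1/7873 + 15449)*36802 = (-42244/7873 + 15449)*36802 = (121587733/7873)*36802 = 4474671749866/7873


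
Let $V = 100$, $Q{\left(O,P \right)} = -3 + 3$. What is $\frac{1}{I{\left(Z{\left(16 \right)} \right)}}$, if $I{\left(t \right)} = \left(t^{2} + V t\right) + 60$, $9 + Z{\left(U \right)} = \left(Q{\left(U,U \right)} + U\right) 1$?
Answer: $\frac{1}{809} \approx 0.0012361$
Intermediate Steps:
$Q{\left(O,P \right)} = 0$
$Z{\left(U \right)} = -9 + U$ ($Z{\left(U \right)} = -9 + \left(0 + U\right) 1 = -9 + U 1 = -9 + U$)
$I{\left(t \right)} = 60 + t^{2} + 100 t$ ($I{\left(t \right)} = \left(t^{2} + 100 t\right) + 60 = 60 + t^{2} + 100 t$)
$\frac{1}{I{\left(Z{\left(16 \right)} \right)}} = \frac{1}{60 + \left(-9 + 16\right)^{2} + 100 \left(-9 + 16\right)} = \frac{1}{60 + 7^{2} + 100 \cdot 7} = \frac{1}{60 + 49 + 700} = \frac{1}{809}$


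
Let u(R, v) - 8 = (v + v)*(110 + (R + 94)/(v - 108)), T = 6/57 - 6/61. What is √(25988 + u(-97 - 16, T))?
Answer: 4*√2137064902116729637/36266269 ≈ 161.24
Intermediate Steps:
T = 8/1159 (T = 6*(1/57) - 6*1/61 = 2/19 - 6/61 = 8/1159 ≈ 0.0069025)
u(R, v) = 8 + 2*v*(110 + (94 + R)/(-108 + v)) (u(R, v) = 8 + (v + v)*(110 + (R + 94)/(v - 108)) = 8 + (2*v)*(110 + (94 + R)/(-108 + v)) = 8 + 2*v*(110 + (94 + R)/(-108 + v)))
√(25988 + u(-97 - 16, T)) = √(25988 + 2*(-432 - 11782*8/1159 + 110*(8/1159)² + (-97 - 16)*(8/1159))/(-108 + 8/1159)) = √(25988 + 2*(-432 - 94256/1159 + 110*(64/1343281) - 113*8/1159)/(-125164/1159)) = √(25988 + 2*(-1159/125164)*(-432 - 94256/1159 + 7040/1343281 - 904/1159)) = √(25988 + 2*(-1159/125164)*(-690580792/1343281)) = √(25988 + 345290396/36266269) = √(942833089168/36266269) = 4*√2137064902116729637/36266269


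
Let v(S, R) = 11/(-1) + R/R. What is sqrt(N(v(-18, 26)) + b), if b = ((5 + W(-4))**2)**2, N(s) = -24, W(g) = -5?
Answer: 2*I*sqrt(6) ≈ 4.899*I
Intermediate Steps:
v(S, R) = -10 (v(S, R) = 11*(-1) + 1 = -11 + 1 = -10)
b = 0 (b = ((5 - 5)**2)**2 = (0**2)**2 = 0**2 = 0)
sqrt(N(v(-18, 26)) + b) = sqrt(-24 + 0) = sqrt(-24) = 2*I*sqrt(6)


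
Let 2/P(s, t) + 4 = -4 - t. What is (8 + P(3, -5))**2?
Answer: 484/9 ≈ 53.778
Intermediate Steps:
P(s, t) = 2/(-8 - t) (P(s, t) = 2/(-4 + (-4 - t)) = 2/(-8 - t))
(8 + P(3, -5))**2 = (8 - 2/(8 - 5))**2 = (8 - 2/3)**2 = (22/3)**2 = 484/9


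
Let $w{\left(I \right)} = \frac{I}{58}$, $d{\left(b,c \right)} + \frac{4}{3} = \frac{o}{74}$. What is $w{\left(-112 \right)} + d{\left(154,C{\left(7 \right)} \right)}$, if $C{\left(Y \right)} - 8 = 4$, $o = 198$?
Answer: $- \frac{1895}{3219} \approx -0.58869$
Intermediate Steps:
$C{\left(Y \right)} = 12$ ($C{\left(Y \right)} = 8 + 4 = 12$)
$d{\left(b,c \right)} = \frac{149}{111}$ ($d{\left(b,c \right)} = - \frac{4}{3} + \frac{198}{74} = - \frac{4}{3} + 198 \cdot \frac{1}{74} = - \frac{4}{3} + \frac{99}{37} = \frac{149}{111}$)
$w{\left(I \right)} = \frac{I}{58}$ ($w{\left(I \right)} = I \frac{1}{58} = \frac{I}{58}$)
$w{\left(-112 \right)} + d{\left(154,C{\left(7 \right)} \right)} = \frac{1}{58} \left(-112\right) + \frac{149}{111} = - \frac{56}{29} + \frac{149}{111} = - \frac{1895}{3219}$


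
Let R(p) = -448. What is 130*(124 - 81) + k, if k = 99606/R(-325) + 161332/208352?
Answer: 7829675751/1458464 ≈ 5368.4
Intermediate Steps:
k = -323138009/1458464 (k = 99606/(-448) + 161332/208352 = 99606*(-1/448) + 161332*(1/208352) = -49803/224 + 40333/52088 = -323138009/1458464 ≈ -221.56)
130*(124 - 81) + k = 130*(124 - 81) - 323138009/1458464 = 130*43 - 323138009/1458464 = 5590 - 323138009/1458464 = 7829675751/1458464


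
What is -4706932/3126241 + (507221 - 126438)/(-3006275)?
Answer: -807407969737/494649482225 ≈ -1.6323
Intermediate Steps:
-4706932/3126241 + (507221 - 126438)/(-3006275) = -4706932*1/3126241 + 380783*(-1/3006275) = -4706932/3126241 - 380783/3006275 = -807407969737/494649482225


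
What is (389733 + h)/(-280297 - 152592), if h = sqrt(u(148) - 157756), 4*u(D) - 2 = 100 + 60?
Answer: -389733/432889 - I*sqrt(630862)/865778 ≈ -0.90031 - 0.0009174*I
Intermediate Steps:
u(D) = 81/2 (u(D) = 1/2 + (100 + 60)/4 = 1/2 + (1/4)*160 = 1/2 + 40 = 81/2)
h = I*sqrt(630862)/2 (h = sqrt(81/2 - 157756) = sqrt(-315431/2) = I*sqrt(630862)/2 ≈ 397.13*I)
(389733 + h)/(-280297 - 152592) = (389733 + I*sqrt(630862)/2)/(-280297 - 152592) = (389733 + I*sqrt(630862)/2)/(-432889) = (389733 + I*sqrt(630862)/2)*(-1/432889) = -389733/432889 - I*sqrt(630862)/865778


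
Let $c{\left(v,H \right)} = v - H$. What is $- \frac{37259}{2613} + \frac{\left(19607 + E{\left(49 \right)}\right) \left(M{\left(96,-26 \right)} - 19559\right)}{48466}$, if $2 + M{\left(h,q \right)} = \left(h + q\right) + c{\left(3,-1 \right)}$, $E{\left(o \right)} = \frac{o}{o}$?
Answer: $- \frac{500117979271}{63320829} \approx -7898.2$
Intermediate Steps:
$E{\left(o \right)} = 1$
$M{\left(h,q \right)} = 2 + h + q$ ($M{\left(h,q \right)} = -2 + \left(\left(h + q\right) + \left(3 - -1\right)\right) = -2 + \left(\left(h + q\right) + \left(3 + 1\right)\right) = -2 + \left(\left(h + q\right) + 4\right) = -2 + \left(4 + h + q\right) = 2 + h + q$)
$- \frac{37259}{2613} + \frac{\left(19607 + E{\left(49 \right)}\right) \left(M{\left(96,-26 \right)} - 19559\right)}{48466} = - \frac{37259}{2613} + \frac{\left(19607 + 1\right) \left(\left(2 + 96 - 26\right) - 19559\right)}{48466} = \left(-37259\right) \frac{1}{2613} + 19608 \left(72 - 19559\right) \frac{1}{48466} = - \frac{37259}{2613} + 19608 \left(-19487\right) \frac{1}{48466} = - \frac{37259}{2613} - \frac{191050548}{24233} = - \frac{500117979271}{63320829}$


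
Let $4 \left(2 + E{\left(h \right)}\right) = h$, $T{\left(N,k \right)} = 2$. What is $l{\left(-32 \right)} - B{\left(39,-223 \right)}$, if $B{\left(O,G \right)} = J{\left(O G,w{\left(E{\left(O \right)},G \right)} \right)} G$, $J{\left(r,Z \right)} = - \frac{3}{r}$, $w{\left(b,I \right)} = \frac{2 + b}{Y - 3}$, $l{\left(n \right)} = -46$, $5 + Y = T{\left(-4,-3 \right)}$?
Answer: $- \frac{597}{13} \approx -45.923$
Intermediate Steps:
$E{\left(h \right)} = -2 + \frac{h}{4}$
$Y = -3$ ($Y = -5 + 2 = -3$)
$w{\left(b,I \right)} = - \frac{1}{3} - \frac{b}{6}$ ($w{\left(b,I \right)} = \frac{2 + b}{-3 - 3} = \frac{2 + b}{-6} = \left(2 + b\right) \left(- \frac{1}{6}\right) = - \frac{1}{3} - \frac{b}{6}$)
$B{\left(O,G \right)} = - \frac{3}{O}$ ($B{\left(O,G \right)} = - \frac{3}{O G} G = - \frac{3}{G O} G = - \frac{3}{O}$)
$l{\left(-32 \right)} - B{\left(39,-223 \right)} = -46 - - \frac{3}{39} = -46 - \left(-3\right) \frac{1}{39} = -46 - - \frac{1}{13} = -46 + \frac{1}{13} = - \frac{597}{13}$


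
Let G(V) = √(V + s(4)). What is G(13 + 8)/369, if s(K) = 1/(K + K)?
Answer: 13*√2/1476 ≈ 0.012456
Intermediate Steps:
s(K) = 1/(2*K)
G(V) = √(⅛ + V) (G(V) = √(V + (½)/4) = √(V + (½)*(¼)) = √(V + ⅛) = √(⅛ + V))
G(13 + 8)/369 = (√(2 + 16*(13 + 8))/4)/369 = (√(2 + 16*21)/4)*(1/369) = (√(2 + 336)/4)*(1/369) = (√338/4)*(1/369) = ((13*√2)/4)*(1/369) = (13*√2/4)*(1/369) = 13*√2/1476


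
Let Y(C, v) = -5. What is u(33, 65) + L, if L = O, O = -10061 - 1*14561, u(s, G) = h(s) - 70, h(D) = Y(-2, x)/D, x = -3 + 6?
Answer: -814841/33 ≈ -24692.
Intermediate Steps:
x = 3
h(D) = -5/D
u(s, G) = -70 - 5/s (u(s, G) = -5/s - 70 = -70 - 5/s)
O = -24622 (O = -10061 - 14561 = -24622)
L = -24622
u(33, 65) + L = (-70 - 5/33) - 24622 = -2315/33 - 24622 = -814841/33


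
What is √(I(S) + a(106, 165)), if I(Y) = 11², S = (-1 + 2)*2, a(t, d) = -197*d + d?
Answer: I*√32219 ≈ 179.5*I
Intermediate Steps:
a(t, d) = -196*d
S = 2 (S = 1*2 = 2)
I(Y) = 121
√(I(S) + a(106, 165)) = √(121 - 196*165) = √(121 - 32340) = √(-32219) = I*√32219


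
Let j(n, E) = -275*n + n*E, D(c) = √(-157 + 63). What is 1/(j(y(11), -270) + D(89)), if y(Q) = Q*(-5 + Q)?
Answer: -17985/646920497 - I*√94/1293840994 ≈ -2.7801e-5 - 7.4935e-9*I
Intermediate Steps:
D(c) = I*√94 (D(c) = √(-94) = I*√94)
j(n, E) = -275*n + E*n
1/(j(y(11), -270) + D(89)) = 1/((11*(-5 + 11))*(-275 - 270) + I*√94) = 1/((11*6)*(-545) + I*√94) = 1/(66*(-545) + I*√94) = 1/(-35970 + I*√94)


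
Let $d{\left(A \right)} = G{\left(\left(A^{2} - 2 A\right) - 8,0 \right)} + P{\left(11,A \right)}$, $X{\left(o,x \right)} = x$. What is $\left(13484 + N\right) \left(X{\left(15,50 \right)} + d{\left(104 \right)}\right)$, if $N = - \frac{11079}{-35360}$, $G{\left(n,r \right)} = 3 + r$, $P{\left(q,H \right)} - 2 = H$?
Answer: $\frac{75812045721}{35360} \approx 2.144 \cdot 10^{6}$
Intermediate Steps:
$P{\left(q,H \right)} = 2 + H$
$d{\left(A \right)} = 5 + A$ ($d{\left(A \right)} = \left(3 + 0\right) + \left(2 + A\right) = 3 + \left(2 + A\right) = 5 + A$)
$N = \frac{11079}{35360}$ ($N = \left(-11079\right) \left(- \frac{1}{35360}\right) = \frac{11079}{35360} \approx 0.31332$)
$\left(13484 + N\right) \left(X{\left(15,50 \right)} + d{\left(104 \right)}\right) = \left(13484 + \frac{11079}{35360}\right) \left(50 + \left(5 + 104\right)\right) = \frac{476805319 \left(50 + 109\right)}{35360} = \frac{476805319}{35360} \cdot 159 = \frac{75812045721}{35360}$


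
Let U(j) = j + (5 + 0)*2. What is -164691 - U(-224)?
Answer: -164477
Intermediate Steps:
U(j) = 10 + j (U(j) = j + 5*2 = j + 10 = 10 + j)
-164691 - U(-224) = -164691 - (10 - 224) = -164691 - 1*(-214) = -164691 + 214 = -164477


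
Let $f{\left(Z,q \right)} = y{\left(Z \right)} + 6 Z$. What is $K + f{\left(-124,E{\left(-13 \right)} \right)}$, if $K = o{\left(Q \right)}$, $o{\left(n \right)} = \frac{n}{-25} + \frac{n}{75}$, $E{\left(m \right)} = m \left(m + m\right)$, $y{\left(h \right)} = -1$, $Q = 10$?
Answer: $- \frac{11179}{15} \approx -745.27$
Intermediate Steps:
$E{\left(m \right)} = 2 m^{2}$ ($E{\left(m \right)} = m 2 m = 2 m^{2}$)
$o{\left(n \right)} = - \frac{2 n}{75}$ ($o{\left(n \right)} = n \left(- \frac{1}{25}\right) + n \frac{1}{75} = - \frac{n}{25} + \frac{n}{75} = - \frac{2 n}{75}$)
$f{\left(Z,q \right)} = -1 + 6 Z$
$K = - \frac{4}{15}$ ($K = \left(- \frac{2}{75}\right) 10 = - \frac{4}{15} \approx -0.26667$)
$K + f{\left(-124,E{\left(-13 \right)} \right)} = - \frac{4}{15} + \left(-1 + 6 \left(-124\right)\right) = - \frac{4}{15} - 745 = - \frac{11179}{15}$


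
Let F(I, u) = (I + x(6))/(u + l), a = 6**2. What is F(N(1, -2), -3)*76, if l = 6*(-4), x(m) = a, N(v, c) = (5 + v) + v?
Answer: -3268/27 ≈ -121.04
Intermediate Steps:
N(v, c) = 5 + 2*v
a = 36
x(m) = 36
l = -24
F(I, u) = (36 + I)/(-24 + u) (F(I, u) = (I + 36)/(u - 24) = (36 + I)/(-24 + u))
F(N(1, -2), -3)*76 = ((36 + (5 + 2*1))/(-24 - 3))*76 = ((36 + (5 + 2))/(-27))*76 = -(36 + 7)/27*76 = -1/27*43*76 = -43/27*76 = -3268/27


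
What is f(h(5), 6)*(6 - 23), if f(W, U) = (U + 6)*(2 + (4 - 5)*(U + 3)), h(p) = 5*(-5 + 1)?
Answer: 1428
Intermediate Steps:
h(p) = -20 (h(p) = 5*(-4) = -20)
f(W, U) = (-1 - U)*(6 + U) (f(W, U) = (6 + U)*(2 - (3 + U)) = (6 + U)*(2 + (-3 - U)) = (6 + U)*(-1 - U) = (-1 - U)*(6 + U))
f(h(5), 6)*(6 - 23) = (-6 - 1*6² - 7*6)*(6 - 23) = (-6 - 1*36 - 42)*(-17) = (-6 - 36 - 42)*(-17) = -84*(-17) = 1428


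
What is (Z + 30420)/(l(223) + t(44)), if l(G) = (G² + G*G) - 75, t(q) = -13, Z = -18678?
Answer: 309/2615 ≈ 0.11816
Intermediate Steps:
l(G) = -75 + 2*G² (l(G) = (G² + G²) - 75 = 2*G² - 75 = -75 + 2*G²)
(Z + 30420)/(l(223) + t(44)) = (-18678 + 30420)/((-75 + 2*223²) - 13) = 11742/((-75 + 2*49729) - 13) = 11742/((-75 + 99458) - 13) = 11742/(99383 - 13) = 11742/99370 = 11742*(1/99370) = 309/2615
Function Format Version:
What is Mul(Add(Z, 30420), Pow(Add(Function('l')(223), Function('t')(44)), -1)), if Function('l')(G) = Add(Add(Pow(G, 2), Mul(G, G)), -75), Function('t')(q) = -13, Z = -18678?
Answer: Rational(309, 2615) ≈ 0.11816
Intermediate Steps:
Function('l')(G) = Add(-75, Mul(2, Pow(G, 2))) (Function('l')(G) = Add(Add(Pow(G, 2), Pow(G, 2)), -75) = Add(Mul(2, Pow(G, 2)), -75) = Add(-75, Mul(2, Pow(G, 2))))
Mul(Add(Z, 30420), Pow(Add(Function('l')(223), Function('t')(44)), -1)) = Mul(Add(-18678, 30420), Pow(Add(Add(-75, Mul(2, Pow(223, 2))), -13), -1)) = Mul(11742, Pow(Add(Add(-75, Mul(2, 49729)), -13), -1)) = Mul(11742, Pow(Add(Add(-75, 99458), -13), -1)) = Mul(11742, Pow(Add(99383, -13), -1)) = Mul(11742, Pow(99370, -1)) = Mul(11742, Rational(1, 99370)) = Rational(309, 2615)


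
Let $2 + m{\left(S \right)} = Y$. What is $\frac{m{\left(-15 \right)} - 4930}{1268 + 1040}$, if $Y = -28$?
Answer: $- \frac{1240}{577} \approx -2.149$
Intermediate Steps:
$m{\left(S \right)} = -30$ ($m{\left(S \right)} = -2 - 28 = -30$)
$\frac{m{\left(-15 \right)} - 4930}{1268 + 1040} = \frac{-30 - 4930}{1268 + 1040} = - \frac{4960}{2308} = \left(-4960\right) \frac{1}{2308} = - \frac{1240}{577}$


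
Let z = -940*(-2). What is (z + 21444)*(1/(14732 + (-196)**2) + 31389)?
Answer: 9727639063163/13287 ≈ 7.3212e+8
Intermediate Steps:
z = 1880
(z + 21444)*(1/(14732 + (-196)**2) + 31389) = (1880 + 21444)*(1/(14732 + (-196)**2) + 31389) = 23324*(1/(14732 + 38416) + 31389) = 23324*(1/53148 + 31389) = 23324*(1668262573/53148) = 9727639063163/13287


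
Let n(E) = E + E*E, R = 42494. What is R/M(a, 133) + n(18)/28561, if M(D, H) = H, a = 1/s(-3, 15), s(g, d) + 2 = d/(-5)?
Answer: 1213716620/3798613 ≈ 319.52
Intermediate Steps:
s(g, d) = -2 - d/5 (s(g, d) = -2 + d/(-5) = -2 + d*(-⅕) = -2 - d/5)
a = -⅕ (a = 1/(-2 - ⅕*15) = 1/(-2 - 3) = 1/(-5) = -⅕ ≈ -0.20000)
n(E) = E + E²
R/M(a, 133) + n(18)/28561 = 42494/133 + (18*(1 + 18))/28561 = 42494*(1/133) + (18*19)*(1/28561) = 42494/133 + 342*(1/28561) = 42494/133 + 342/28561 = 1213716620/3798613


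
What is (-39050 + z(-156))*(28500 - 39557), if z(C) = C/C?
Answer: 431764793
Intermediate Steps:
z(C) = 1
(-39050 + z(-156))*(28500 - 39557) = (-39050 + 1)*(28500 - 39557) = -39049*(-11057) = 431764793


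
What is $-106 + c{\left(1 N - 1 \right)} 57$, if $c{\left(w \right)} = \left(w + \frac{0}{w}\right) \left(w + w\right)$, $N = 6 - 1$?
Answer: $1718$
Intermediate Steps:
$N = 5$
$c{\left(w \right)} = 2 w^{2}$ ($c{\left(w \right)} = \left(w + 0\right) 2 w = w 2 w = 2 w^{2}$)
$-106 + c{\left(1 N - 1 \right)} 57 = -106 + 2 \left(1 \cdot 5 - 1\right)^{2} \cdot 57 = -106 + 2 \left(5 - 1\right)^{2} \cdot 57 = -106 + 2 \cdot 4^{2} \cdot 57 = -106 + 2 \cdot 16 \cdot 57 = -106 + 32 \cdot 57 = -106 + 1824 = 1718$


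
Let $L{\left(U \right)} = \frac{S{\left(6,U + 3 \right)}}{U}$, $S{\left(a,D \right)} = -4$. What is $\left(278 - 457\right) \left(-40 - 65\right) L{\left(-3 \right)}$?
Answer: $25060$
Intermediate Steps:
$L{\left(U \right)} = - \frac{4}{U}$
$\left(278 - 457\right) \left(-40 - 65\right) L{\left(-3 \right)} = \left(278 - 457\right) \left(-40 - 65\right) \left(- \frac{4}{-3}\right) = \left(-179\right) \left(-105\right) \left(\left(-4\right) \left(- \frac{1}{3}\right)\right) = 18795 \cdot \frac{4}{3} = 25060$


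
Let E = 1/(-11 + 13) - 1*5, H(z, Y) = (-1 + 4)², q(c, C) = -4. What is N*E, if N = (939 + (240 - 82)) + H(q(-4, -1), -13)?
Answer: -4977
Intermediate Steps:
H(z, Y) = 9 (H(z, Y) = 3² = 9)
N = 1106 (N = (939 + (240 - 82)) + 9 = (939 + 158) + 9 = 1097 + 9 = 1106)
E = -9/2 (E = 1/2 - 5 = ½ - 5 = -9/2 ≈ -4.5000)
N*E = 1106*(-9/2) = -4977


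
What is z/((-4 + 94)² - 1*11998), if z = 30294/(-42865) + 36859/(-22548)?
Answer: 2263030147/3767495037960 ≈ 0.00060067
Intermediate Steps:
z = -2263030147/966520020 (z = 30294*(-1/42865) + 36859*(-1/22548) = -30294/42865 - 36859/22548 = -2263030147/966520020 ≈ -2.3414)
z/((-4 + 94)² - 1*11998) = -2263030147/(966520020*((-4 + 94)² - 1*11998)) = -2263030147/(966520020*(90² - 11998)) = -2263030147/(966520020*(8100 - 11998)) = -2263030147/966520020/(-3898) = -2263030147/966520020*(-1/3898) = 2263030147/3767495037960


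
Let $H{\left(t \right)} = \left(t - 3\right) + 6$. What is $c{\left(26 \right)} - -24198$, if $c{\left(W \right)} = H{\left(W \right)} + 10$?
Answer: $24237$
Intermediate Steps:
$H{\left(t \right)} = 3 + t$ ($H{\left(t \right)} = \left(-3 + t\right) + 6 = 3 + t$)
$c{\left(W \right)} = 13 + W$ ($c{\left(W \right)} = \left(3 + W\right) + 10 = 13 + W$)
$c{\left(26 \right)} - -24198 = \left(13 + 26\right) - -24198 = 39 + 24198 = 24237$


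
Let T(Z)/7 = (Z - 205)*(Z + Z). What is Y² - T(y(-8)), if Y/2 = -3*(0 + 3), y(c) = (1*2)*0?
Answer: 324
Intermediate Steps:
y(c) = 0 (y(c) = 2*0 = 0)
Y = -18 (Y = 2*(-3*(0 + 3)) = 2*(-3*3) = 2*(-9) = -18)
T(Z) = 14*Z*(-205 + Z) (T(Z) = 7*((Z - 205)*(Z + Z)) = 7*((-205 + Z)*(2*Z)) = 7*(2*Z*(-205 + Z)) = 14*Z*(-205 + Z))
Y² - T(y(-8)) = (-18)² - 14*0*(-205 + 0) = 324 - 14*0*(-205) = 324 - 1*0 = 324 + 0 = 324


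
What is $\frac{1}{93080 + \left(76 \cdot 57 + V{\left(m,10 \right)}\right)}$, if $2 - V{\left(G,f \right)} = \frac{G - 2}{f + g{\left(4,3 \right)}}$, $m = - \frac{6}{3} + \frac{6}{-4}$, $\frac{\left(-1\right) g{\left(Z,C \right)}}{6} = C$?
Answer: $\frac{16}{1558613} \approx 1.0266 \cdot 10^{-5}$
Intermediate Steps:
$g{\left(Z,C \right)} = - 6 C$
$m = - \frac{7}{2}$ ($m = \left(-6\right) \frac{1}{3} + 6 \left(- \frac{1}{4}\right) = -2 - \frac{3}{2} = - \frac{7}{2} \approx -3.5$)
$V{\left(G,f \right)} = 2 - \frac{-2 + G}{-18 + f}$ ($V{\left(G,f \right)} = 2 - \frac{G - 2}{f - 18} = 2 - \frac{-2 + G}{f - 18} = 2 - \frac{-2 + G}{-18 + f}$)
$\frac{1}{93080 + \left(76 \cdot 57 + V{\left(m,10 \right)}\right)} = \frac{1}{93080 + \left(76 \cdot 57 + \frac{-34 - - \frac{7}{2} + 2 \cdot 10}{-18 + 10}\right)} = \frac{1}{93080 + \left(4332 + \frac{-34 + \frac{7}{2} + 20}{-8}\right)} = \frac{1}{93080 + \left(4332 - - \frac{21}{16}\right)} = \frac{1}{93080 + \left(4332 + \frac{21}{16}\right)} = \frac{1}{93080 + \frac{69333}{16}} = \frac{1}{\frac{1558613}{16}} = \frac{16}{1558613}$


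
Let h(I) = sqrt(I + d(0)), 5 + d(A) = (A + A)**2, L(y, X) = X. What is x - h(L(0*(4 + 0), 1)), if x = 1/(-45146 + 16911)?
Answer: -1/28235 - 2*I ≈ -3.5417e-5 - 2.0*I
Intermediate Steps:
d(A) = -5 + 4*A**2 (d(A) = -5 + (A + A)**2 = -5 + (2*A)**2 = -5 + 4*A**2)
h(I) = sqrt(-5 + I) (h(I) = sqrt(I + (-5 + 4*0**2)) = sqrt(I + (-5 + 4*0)) = sqrt(I + (-5 + 0)) = sqrt(I - 5) = sqrt(-5 + I))
x = -1/28235 (x = 1/(-28235) = -1/28235 ≈ -3.5417e-5)
x - h(L(0*(4 + 0), 1)) = -1/28235 - sqrt(-5 + 1) = -1/28235 - sqrt(-4) = -1/28235 - 2*I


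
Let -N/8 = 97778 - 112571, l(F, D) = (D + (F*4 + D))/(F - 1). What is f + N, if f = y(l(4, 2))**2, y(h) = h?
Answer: 1065496/9 ≈ 1.1839e+5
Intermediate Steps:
l(F, D) = (2*D + 4*F)/(-1 + F) (l(F, D) = (D + (4*F + D))/(-1 + F) = (D + (D + 4*F))/(-1 + F) = (2*D + 4*F)/(-1 + F))
N = 118344 (N = -8*(97778 - 112571) = -8*(-14793) = 118344)
f = 400/9 (f = (2*(2 + 2*4)/(-1 + 4))**2 = (2*(2 + 8)/3)**2 = (2*(1/3)*10)**2 = (20/3)**2 = 400/9 ≈ 44.444)
f + N = 400/9 + 118344 = 1065496/9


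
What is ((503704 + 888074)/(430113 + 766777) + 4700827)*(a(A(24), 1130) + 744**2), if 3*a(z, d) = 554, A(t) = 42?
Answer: 4673159525862348448/1795335 ≈ 2.6029e+12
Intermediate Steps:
a(z, d) = 554/3 (a(z, d) = (1/3)*554 = 554/3)
((503704 + 888074)/(430113 + 766777) + 4700827)*(a(A(24), 1130) + 744**2) = ((503704 + 888074)/(430113 + 766777) + 4700827)*(554/3 + 744**2) = (1391778/1196890 + 4700827)*(554/3 + 553536) = (1391778*(1/1196890) + 4700827)*(1661162/3) = (695889/598445 + 4700827)*(1661162/3) = (2813187109904/598445)*(1661162/3) = 4673159525862348448/1795335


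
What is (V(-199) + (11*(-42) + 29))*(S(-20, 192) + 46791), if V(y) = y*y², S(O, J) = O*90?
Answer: -354575510712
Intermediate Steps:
S(O, J) = 90*O
V(y) = y³
(V(-199) + (11*(-42) + 29))*(S(-20, 192) + 46791) = ((-199)³ + (11*(-42) + 29))*(90*(-20) + 46791) = (-7880599 + (-462 + 29))*(-1800 + 46791) = (-7880599 - 433)*44991 = -7881032*44991 = -354575510712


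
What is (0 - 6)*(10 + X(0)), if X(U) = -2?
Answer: -48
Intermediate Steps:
(0 - 6)*(10 + X(0)) = (0 - 6)*(10 - 2) = -6*8 = -48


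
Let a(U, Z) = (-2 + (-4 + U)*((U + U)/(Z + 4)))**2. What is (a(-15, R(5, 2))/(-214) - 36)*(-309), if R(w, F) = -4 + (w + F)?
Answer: 106084644/5243 ≈ 20234.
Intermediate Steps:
R(w, F) = -4 + F + w (R(w, F) = -4 + (F + w) = -4 + F + w)
a(U, Z) = (-2 + 2*U*(-4 + U)/(4 + Z))**2 (a(U, Z) = (-2 + (-4 + U)*((2*U)/(4 + Z)))**2 = (-2 + (-4 + U)*(2*U/(4 + Z)))**2 = (-2 + 2*U*(-4 + U)/(4 + Z))**2)
(a(-15, R(5, 2))/(-214) - 36)*(-309) = ((4*(4 + (-4 + 2 + 5) - 1*(-15)**2 + 4*(-15))**2/(4 + (-4 + 2 + 5))**2)/(-214) - 36)*(-309) = ((4*(4 + 3 - 1*225 - 60)**2/(4 + 3)**2)*(-1/214) - 36)*(-309) = ((4*(4 + 3 - 225 - 60)**2/7**2)*(-1/214) - 36)*(-309) = ((4*(1/49)*(-278)**2)*(-1/214) - 36)*(-309) = ((4*(1/49)*77284)*(-1/214) - 36)*(-309) = ((309136/49)*(-1/214) - 36)*(-309) = (-154568/5243 - 36)*(-309) = -343316/5243*(-309) = 106084644/5243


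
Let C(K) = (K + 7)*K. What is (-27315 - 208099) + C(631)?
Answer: 167164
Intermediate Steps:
C(K) = K*(7 + K) (C(K) = (7 + K)*K = K*(7 + K))
(-27315 - 208099) + C(631) = (-27315 - 208099) + 631*(7 + 631) = -235414 + 631*638 = -235414 + 402578 = 167164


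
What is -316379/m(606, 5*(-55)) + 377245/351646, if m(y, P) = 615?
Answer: -111021404159/216262290 ≈ -513.36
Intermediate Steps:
-316379/m(606, 5*(-55)) + 377245/351646 = -316379/615 + 377245/351646 = -111021404159/216262290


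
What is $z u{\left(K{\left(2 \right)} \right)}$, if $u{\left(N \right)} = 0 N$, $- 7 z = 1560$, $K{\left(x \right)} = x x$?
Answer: $0$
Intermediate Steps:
$K{\left(x \right)} = x^{2}$
$z = - \frac{1560}{7}$ ($z = \left(- \frac{1}{7}\right) 1560 = - \frac{1560}{7} \approx -222.86$)
$u{\left(N \right)} = 0$
$z u{\left(K{\left(2 \right)} \right)} = \left(- \frac{1560}{7}\right) 0 = 0$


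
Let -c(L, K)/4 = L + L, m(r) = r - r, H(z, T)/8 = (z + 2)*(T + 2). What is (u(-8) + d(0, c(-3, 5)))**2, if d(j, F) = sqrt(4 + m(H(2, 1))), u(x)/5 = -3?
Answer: 169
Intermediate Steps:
u(x) = -15 (u(x) = 5*(-3) = -15)
H(z, T) = 8*(2 + T)*(2 + z) (H(z, T) = 8*((z + 2)*(T + 2)) = 8*((2 + z)*(2 + T)) = 8*((2 + T)*(2 + z)) = 8*(2 + T)*(2 + z))
m(r) = 0
c(L, K) = -8*L (c(L, K) = -4*(L + L) = -8*L)
d(j, F) = 2 (d(j, F) = sqrt(4 + 0) = sqrt(4) = 2)
(u(-8) + d(0, c(-3, 5)))**2 = (-15 + 2)**2 = (-13)**2 = 169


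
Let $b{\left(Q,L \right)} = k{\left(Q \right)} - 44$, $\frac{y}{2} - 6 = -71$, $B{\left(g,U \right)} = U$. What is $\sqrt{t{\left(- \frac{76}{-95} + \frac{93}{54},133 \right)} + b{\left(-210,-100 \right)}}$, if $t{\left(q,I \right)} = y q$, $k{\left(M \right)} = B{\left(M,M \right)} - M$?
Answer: $\frac{i \sqrt{3347}}{3} \approx 19.284 i$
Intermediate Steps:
$y = -130$ ($y = 12 + 2 \left(-71\right) = 12 - 142 = -130$)
$k{\left(M \right)} = 0$ ($k{\left(M \right)} = M - M = 0$)
$t{\left(q,I \right)} = - 130 q$
$b{\left(Q,L \right)} = -44$ ($b{\left(Q,L \right)} = 0 - 44 = -44$)
$\sqrt{t{\left(- \frac{76}{-95} + \frac{93}{54},133 \right)} + b{\left(-210,-100 \right)}} = \sqrt{- 130 \left(- \frac{76}{-95} + \frac{93}{54}\right) - 44} = \sqrt{- 130 \left(\left(-76\right) \left(- \frac{1}{95}\right) + 93 \cdot \frac{1}{54}\right) - 44} = \sqrt{- 130 \left(\frac{4}{5} + \frac{31}{18}\right) - 44} = \sqrt{\left(-130\right) \frac{227}{90} - 44} = \sqrt{- \frac{2951}{9} - 44} = \sqrt{- \frac{3347}{9}} = \frac{i \sqrt{3347}}{3}$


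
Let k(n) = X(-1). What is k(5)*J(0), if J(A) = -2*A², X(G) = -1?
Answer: 0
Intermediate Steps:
k(n) = -1
k(5)*J(0) = -(-2)*0² = -(-2)*0 = -1*0 = 0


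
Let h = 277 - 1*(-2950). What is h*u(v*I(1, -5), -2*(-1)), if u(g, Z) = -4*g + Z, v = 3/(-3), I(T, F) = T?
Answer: 19362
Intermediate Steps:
v = -1 (v = 3*(-1/3) = -1)
h = 3227 (h = 277 + 2950 = 3227)
u(g, Z) = Z - 4*g
h*u(v*I(1, -5), -2*(-1)) = 3227*(-2*(-1) - (-4)) = 3227*(2 - 4*(-1)) = 3227*(2 + 4) = 3227*6 = 19362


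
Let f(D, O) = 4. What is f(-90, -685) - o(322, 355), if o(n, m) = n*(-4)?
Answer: 1292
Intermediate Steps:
o(n, m) = -4*n
f(-90, -685) - o(322, 355) = 4 - (-4)*322 = 4 - 1*(-1288) = 4 + 1288 = 1292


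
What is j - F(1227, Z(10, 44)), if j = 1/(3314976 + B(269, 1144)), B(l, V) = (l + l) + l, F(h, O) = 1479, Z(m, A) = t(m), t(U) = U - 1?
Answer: -4904043056/3315783 ≈ -1479.0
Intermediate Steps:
t(U) = -1 + U
Z(m, A) = -1 + m
B(l, V) = 3*l (B(l, V) = 2*l + l = 3*l)
j = 1/3315783 (j = 1/(3314976 + 3*269) = 1/(3314976 + 807) = 1/3315783 ≈ 3.0159e-7)
j - F(1227, Z(10, 44)) = 1/3315783 - 1*1479 = 1/3315783 - 1479 = -4904043056/3315783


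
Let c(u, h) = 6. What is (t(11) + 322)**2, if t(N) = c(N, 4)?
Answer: 107584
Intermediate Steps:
t(N) = 6
(t(11) + 322)**2 = (6 + 322)**2 = 328**2 = 107584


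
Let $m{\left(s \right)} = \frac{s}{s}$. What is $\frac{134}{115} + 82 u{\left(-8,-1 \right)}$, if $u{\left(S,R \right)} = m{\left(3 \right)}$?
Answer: $\frac{9564}{115} \approx 83.165$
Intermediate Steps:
$m{\left(s \right)} = 1$
$u{\left(S,R \right)} = 1$
$\frac{134}{115} + 82 u{\left(-8,-1 \right)} = \frac{134}{115} + 82 \cdot 1 = 134 \cdot \frac{1}{115} + 82 = \frac{134}{115} + 82 = \frac{9564}{115}$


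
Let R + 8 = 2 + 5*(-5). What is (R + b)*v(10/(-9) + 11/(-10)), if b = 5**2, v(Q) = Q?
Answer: 199/15 ≈ 13.267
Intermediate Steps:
b = 25
R = -31 (R = -8 + (2 + 5*(-5)) = -8 + (2 - 25) = -8 - 23 = -31)
(R + b)*v(10/(-9) + 11/(-10)) = (-31 + 25)*(10/(-9) + 11/(-10)) = -6*(10*(-1/9) + 11*(-1/10)) = -6*(-10/9 - 11/10) = -6*(-199/90) = 199/15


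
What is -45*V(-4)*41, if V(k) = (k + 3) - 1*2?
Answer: 5535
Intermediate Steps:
V(k) = 1 + k (V(k) = (3 + k) - 2 = 1 + k)
-45*V(-4)*41 = -45*(1 - 4)*41 = -45*(-3)*41 = 135*41 = 5535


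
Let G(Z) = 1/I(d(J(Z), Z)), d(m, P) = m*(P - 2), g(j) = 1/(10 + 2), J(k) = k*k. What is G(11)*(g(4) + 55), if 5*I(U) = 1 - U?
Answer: -3305/13056 ≈ -0.25314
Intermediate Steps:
J(k) = k²
g(j) = 1/12
d(m, P) = m*(-2 + P)
I(U) = ⅕ - U/5 (I(U) = (1 - U)/5 = ⅕ - U/5)
G(Z) = 1/(⅕ - Z²*(-2 + Z)/5)
G(11)*(g(4) + 55) = (-5/(-1 + 11²*(-2 + 11)))*(1/12 + 55) = -5/(-1 + 121*9)*(661/12) = -5/(-1 + 1089)*(661/12) = -5/1088*(661/12) = -5*1/1088*(661/12) = -5/1088*661/12 = -3305/13056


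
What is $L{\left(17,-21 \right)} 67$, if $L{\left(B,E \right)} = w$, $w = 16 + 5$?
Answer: $1407$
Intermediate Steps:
$w = 21$
$L{\left(B,E \right)} = 21$
$L{\left(17,-21 \right)} 67 = 21 \cdot 67 = 1407$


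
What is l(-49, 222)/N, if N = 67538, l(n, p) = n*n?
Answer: 2401/67538 ≈ 0.035550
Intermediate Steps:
l(n, p) = n**2
l(-49, 222)/N = (-49)**2/67538 = 2401*(1/67538) = 2401/67538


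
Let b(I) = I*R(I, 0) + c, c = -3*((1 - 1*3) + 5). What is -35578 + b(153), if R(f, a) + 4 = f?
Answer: -12790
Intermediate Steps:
c = -9 (c = -3*((1 - 3) + 5) = -3*(-2 + 5) = -3*3 = -9)
R(f, a) = -4 + f
b(I) = -9 + I*(-4 + I) (b(I) = I*(-4 + I) - 9 = -9 + I*(-4 + I))
-35578 + b(153) = -35578 + (-9 + 153*(-4 + 153)) = -35578 + (-9 + 153*149) = -35578 + (-9 + 22797) = -35578 + 22788 = -12790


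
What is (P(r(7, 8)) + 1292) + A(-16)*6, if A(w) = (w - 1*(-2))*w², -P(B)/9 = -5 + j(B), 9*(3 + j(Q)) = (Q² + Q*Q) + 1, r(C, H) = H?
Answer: -20269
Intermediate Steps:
j(Q) = -26/9 + 2*Q²/9 (j(Q) = -3 + ((Q² + Q*Q) + 1)/9 = -3 + ((Q² + Q²) + 1)/9 = -3 + (2*Q² + 1)/9 = -3 + (1 + 2*Q²)/9 = -3 + (⅑ + 2*Q²/9) = -26/9 + 2*Q²/9)
P(B) = 71 - 2*B² (P(B) = -9*(-5 + (-26/9 + 2*B²/9)) = -9*(-71/9 + 2*B²/9) = 71 - 2*B²)
A(w) = w²*(2 + w) (A(w) = (w + 2)*w² = (2 + w)*w² = w²*(2 + w))
(P(r(7, 8)) + 1292) + A(-16)*6 = ((71 - 2*8²) + 1292) + ((-16)²*(2 - 16))*6 = ((71 - 2*64) + 1292) + (256*(-14))*6 = ((71 - 128) + 1292) - 3584*6 = (-57 + 1292) - 21504 = 1235 - 21504 = -20269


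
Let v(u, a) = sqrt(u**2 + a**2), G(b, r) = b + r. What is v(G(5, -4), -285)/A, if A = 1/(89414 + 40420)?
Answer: 129834*sqrt(81226) ≈ 3.7003e+7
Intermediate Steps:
v(u, a) = sqrt(a**2 + u**2)
A = 1/129834 ≈ 7.7021e-6
v(G(5, -4), -285)/A = sqrt((-285)**2 + (5 - 4)**2)/(1/129834) = sqrt(81225 + 1**2)*129834 = sqrt(81225 + 1)*129834 = sqrt(81226)*129834 = 129834*sqrt(81226)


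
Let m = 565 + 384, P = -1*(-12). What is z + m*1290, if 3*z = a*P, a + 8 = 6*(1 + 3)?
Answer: 1224274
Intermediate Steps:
a = 16 (a = -8 + 6*(1 + 3) = -8 + 6*4 = -8 + 24 = 16)
P = 12
z = 64 (z = (16*12)/3 = (⅓)*192 = 64)
m = 949
z + m*1290 = 64 + 949*1290 = 64 + 1224210 = 1224274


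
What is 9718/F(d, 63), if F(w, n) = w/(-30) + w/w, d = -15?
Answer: 19436/3 ≈ 6478.7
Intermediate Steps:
F(w, n) = 1 - w/30 (F(w, n) = w*(-1/30) + 1 = -w/30 + 1 = 1 - w/30)
9718/F(d, 63) = 9718/(1 - 1/30*(-15)) = 9718/(1 + ½) = 9718/(3/2) = 9718*(⅔) = 19436/3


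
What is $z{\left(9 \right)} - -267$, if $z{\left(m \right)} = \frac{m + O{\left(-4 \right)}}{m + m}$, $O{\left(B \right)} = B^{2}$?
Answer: $\frac{4831}{18} \approx 268.39$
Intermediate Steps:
$z{\left(m \right)} = \frac{16 + m}{2 m}$ ($z{\left(m \right)} = \frac{m + \left(-4\right)^{2}}{m + m} = \frac{m + 16}{2 m} = \left(16 + m\right) \frac{1}{2 m} = \frac{16 + m}{2 m}$)
$z{\left(9 \right)} - -267 = \frac{16 + 9}{2 \cdot 9} - -267 = \frac{1}{2} \cdot \frac{1}{9} \cdot 25 + 267 = \frac{25}{18} + 267 = \frac{4831}{18}$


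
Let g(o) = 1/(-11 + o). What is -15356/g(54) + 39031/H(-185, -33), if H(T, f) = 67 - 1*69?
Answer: -1359647/2 ≈ -6.7982e+5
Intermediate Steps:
H(T, f) = -2 (H(T, f) = 67 - 69 = -2)
-15356/g(54) + 39031/H(-185, -33) = -15356/(1/(-11 + 54)) + 39031/(-2) = -15356/(1/43) + 39031*(-1/2) = -15356/1/43 - 39031/2 = -15356*43 - 39031/2 = -660308 - 39031/2 = -1359647/2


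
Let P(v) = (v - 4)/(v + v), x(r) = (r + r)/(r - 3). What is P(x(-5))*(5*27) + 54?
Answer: -189/2 ≈ -94.500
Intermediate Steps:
x(r) = 2*r/(-3 + r) (x(r) = (2*r)/(-3 + r) = 2*r/(-3 + r))
P(v) = (-4 + v)/(2*v) (P(v) = (-4 + v)/((2*v)) = (-4 + v)*(1/(2*v)) = (-4 + v)/(2*v))
P(x(-5))*(5*27) + 54 = ((-4 + 2*(-5)/(-3 - 5))/(2*((2*(-5)/(-3 - 5)))))*(5*27) + 54 = ((-4 + 2*(-5)/(-8))/(2*((2*(-5)/(-8)))))*135 + 54 = ((-4 + 2*(-5)*(-⅛))/(2*((2*(-5)*(-⅛)))))*135 + 54 = ((-4 + 5/4)/(2*(5/4)))*135 + 54 = ((½)*(⅘)*(-11/4))*135 + 54 = -11/10*135 + 54 = -297/2 + 54 = -189/2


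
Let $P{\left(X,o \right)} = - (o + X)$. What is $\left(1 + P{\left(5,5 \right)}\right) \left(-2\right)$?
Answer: $18$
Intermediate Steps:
$P{\left(X,o \right)} = - X - o$ ($P{\left(X,o \right)} = - (X + o) = - X - o$)
$\left(1 + P{\left(5,5 \right)}\right) \left(-2\right) = \left(1 - 10\right) \left(-2\right) = \left(-9\right) \left(-2\right) = 18$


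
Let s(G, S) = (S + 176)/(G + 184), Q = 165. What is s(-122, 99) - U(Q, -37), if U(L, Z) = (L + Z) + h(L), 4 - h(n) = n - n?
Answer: -7909/62 ≈ -127.56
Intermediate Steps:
h(n) = 4 (h(n) = 4 - (n - n) = 4 - 1*0 = 4 + 0 = 4)
s(G, S) = (176 + S)/(184 + G)
U(L, Z) = 4 + L + Z (U(L, Z) = (L + Z) + 4 = 4 + L + Z)
s(-122, 99) - U(Q, -37) = (176 + 99)/(184 - 122) - (4 + 165 - 37) = 275/62 - 1*132 = (1/62)*275 - 132 = 275/62 - 132 = -7909/62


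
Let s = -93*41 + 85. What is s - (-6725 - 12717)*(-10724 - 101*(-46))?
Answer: -118172204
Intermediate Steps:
s = -3728 (s = -3813 + 85 = -3728)
s - (-6725 - 12717)*(-10724 - 101*(-46)) = -3728 - (-6725 - 12717)*(-10724 - 101*(-46)) = -3728 - (-19442)*(-10724 + 4646) = -3728 - (-19442)*(-6078) = -3728 - 1*118168476 = -3728 - 118168476 = -118172204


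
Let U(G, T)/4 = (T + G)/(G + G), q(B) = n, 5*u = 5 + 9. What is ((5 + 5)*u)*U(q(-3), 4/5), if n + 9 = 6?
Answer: 616/15 ≈ 41.067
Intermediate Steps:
n = -3 (n = -9 + 6 = -3)
u = 14/5 (u = (5 + 9)/5 = (⅕)*14 = 14/5 ≈ 2.8000)
q(B) = -3
U(G, T) = 2*(G + T)/G (U(G, T) = 4*((T + G)/(G + G)) = 4*((G + T)/((2*G))) = 4*((G + T)*(1/(2*G))) = 4*((G + T)/(2*G)) = 2*(G + T)/G)
((5 + 5)*u)*U(q(-3), 4/5) = ((5 + 5)*(14/5))*(2 + 2*(4/5)/(-3)) = (10*(14/5))*(2 + 2*(4*(⅕))*(-⅓)) = 28*(2 + 2*(⅘)*(-⅓)) = 28*(2 - 8/15) = 28*(22/15) = 616/15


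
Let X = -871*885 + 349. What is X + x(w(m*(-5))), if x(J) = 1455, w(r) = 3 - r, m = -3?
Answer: -769031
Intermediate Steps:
X = -770486 (X = -770835 + 349 = -770486)
X + x(w(m*(-5))) = -770486 + 1455 = -769031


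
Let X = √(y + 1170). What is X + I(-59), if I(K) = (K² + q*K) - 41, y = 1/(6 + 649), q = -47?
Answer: 6213 + √501959905/655 ≈ 6247.2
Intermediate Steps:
y = 1/655 ≈ 0.0015267
I(K) = -41 + K² - 47*K (I(K) = (K² - 47*K) - 41 = -41 + K² - 47*K)
X = √501959905/655 (X = √(1/655 + 1170) = √(766351/655) = √501959905/655 ≈ 34.205)
X + I(-59) = √501959905/655 + (-41 + (-59)² - 47*(-59)) = √501959905/655 + (-41 + 3481 + 2773) = √501959905/655 + 6213 = 6213 + √501959905/655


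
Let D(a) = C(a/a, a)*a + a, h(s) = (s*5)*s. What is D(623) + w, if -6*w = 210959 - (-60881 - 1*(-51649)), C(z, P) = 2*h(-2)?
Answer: -22311/2 ≈ -11156.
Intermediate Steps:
h(s) = 5*s² (h(s) = (5*s)*s = 5*s²)
C(z, P) = 40 (C(z, P) = 2*(5*(-2)²) = 2*(5*4) = 2*20 = 40)
D(a) = 41*a (D(a) = 40*a + a = 41*a)
w = -73397/2 (w = -(210959 - (-60881 - 1*(-51649)))/6 = -(210959 - (-60881 + 51649))/6 = -(210959 - 1*(-9232))/6 = -(210959 + 9232)/6 = -⅙*220191 = -73397/2 ≈ -36699.)
D(623) + w = 41*623 - 73397/2 = 25543 - 73397/2 = -22311/2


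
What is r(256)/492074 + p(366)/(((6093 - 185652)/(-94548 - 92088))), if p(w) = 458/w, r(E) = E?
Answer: 3506579926948/2694867618663 ≈ 1.3012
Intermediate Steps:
r(256)/492074 + p(366)/(((6093 - 185652)/(-94548 - 92088))) = 256/492074 + (458/366)/(((6093 - 185652)/(-94548 - 92088))) = 256*(1/492074) + (458*(1/366))/((-179559/(-186636))) = 128/246037 + 229/(183*((-179559*(-1/186636)))) = 128/246037 + 229/(183*(59853/62212)) = 128/246037 + (229/183)*(62212/59853) = 128/246037 + 14246548/10953099 = 3506579926948/2694867618663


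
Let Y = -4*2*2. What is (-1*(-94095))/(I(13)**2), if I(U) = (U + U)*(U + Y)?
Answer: 10455/676 ≈ 15.466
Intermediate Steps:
Y = -16 (Y = -8*2 = -16)
I(U) = 2*U*(-16 + U) (I(U) = (U + U)*(U - 16) = (2*U)*(-16 + U) = 2*U*(-16 + U))
(-1*(-94095))/(I(13)**2) = (-1*(-94095))/((2*13*(-16 + 13))**2) = 94095/((2*13*(-3))**2) = 94095/((-78)**2) = 94095/6084 = 94095*(1/6084) = 10455/676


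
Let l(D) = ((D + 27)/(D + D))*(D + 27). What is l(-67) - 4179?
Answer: -280793/67 ≈ -4190.9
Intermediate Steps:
l(D) = (27 + D)**2/(2*D) (l(D) = ((27 + D)/((2*D)))*(27 + D) = ((27 + D)*(1/(2*D)))*(27 + D) = ((27 + D)/(2*D))*(27 + D) = (27 + D)**2/(2*D))
l(-67) - 4179 = (1/2)*(27 - 67)**2/(-67) - 4179 = (1/2)*(-1/67)*(-40)**2 - 4179 = (1/2)*(-1/67)*1600 - 4179 = -800/67 - 4179 = -280793/67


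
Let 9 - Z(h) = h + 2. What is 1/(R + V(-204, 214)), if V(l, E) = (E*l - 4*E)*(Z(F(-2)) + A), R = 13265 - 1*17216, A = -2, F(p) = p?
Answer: -1/315535 ≈ -3.1692e-6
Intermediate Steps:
Z(h) = 7 - h (Z(h) = 9 - (h + 2) = 9 - (2 + h) = 9 + (-2 - h) = 7 - h)
R = -3951 (R = 13265 - 17216 = -3951)
V(l, E) = -28*E + 7*E*l (V(l, E) = (E*l - 4*E)*((7 - 1*(-2)) - 2) = (-4*E + E*l)*((7 + 2) - 2) = (-4*E + E*l)*(9 - 2) = (-4*E + E*l)*7 = -28*E + 7*E*l)
1/(R + V(-204, 214)) = 1/(-3951 + 7*214*(-4 - 204)) = 1/(-3951 + 7*214*(-208)) = 1/(-3951 - 311584) = 1/(-315535) = -1/315535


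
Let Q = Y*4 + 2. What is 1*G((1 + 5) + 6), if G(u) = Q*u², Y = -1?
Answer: -288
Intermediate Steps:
Q = -2 (Q = -1*4 + 2 = -4 + 2 = -2)
G(u) = -2*u²
1*G((1 + 5) + 6) = 1*(-2*((1 + 5) + 6)²) = 1*(-2*(6 + 6)²) = 1*(-2*12²) = 1*(-2*144) = 1*(-288) = -288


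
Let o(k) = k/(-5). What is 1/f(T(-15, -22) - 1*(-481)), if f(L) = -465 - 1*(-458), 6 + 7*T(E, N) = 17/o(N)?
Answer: -⅐ ≈ -0.14286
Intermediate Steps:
o(k) = -k/5 (o(k) = k*(-⅕) = -k/5)
T(E, N) = -6/7 - 85/(7*N) (T(E, N) = -6/7 + (17/((-N/5)))/7 = -6/7 + (17*(-5/N))/7 = -6/7 + (-85/N)/7 = -6/7 - 85/(7*N))
f(L) = -7 (f(L) = -465 + 458 = -7)
1/f(T(-15, -22) - 1*(-481)) = 1/(-7) = -⅐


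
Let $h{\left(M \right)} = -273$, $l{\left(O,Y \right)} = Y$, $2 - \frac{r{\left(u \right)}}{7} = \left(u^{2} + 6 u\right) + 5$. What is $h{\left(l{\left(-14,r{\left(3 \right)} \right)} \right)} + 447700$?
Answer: $447427$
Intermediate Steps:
$r{\left(u \right)} = -21 - 42 u - 7 u^{2}$ ($r{\left(u \right)} = 14 - 7 \left(\left(u^{2} + 6 u\right) + 5\right) = 14 - 7 \left(5 + u^{2} + 6 u\right) = 14 - \left(35 + 7 u^{2} + 42 u\right) = -21 - 42 u - 7 u^{2}$)
$h{\left(l{\left(-14,r{\left(3 \right)} \right)} \right)} + 447700 = -273 + 447700 = 447427$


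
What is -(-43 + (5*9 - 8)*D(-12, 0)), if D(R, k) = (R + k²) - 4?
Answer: 635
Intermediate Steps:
D(R, k) = -4 + R + k²
-(-43 + (5*9 - 8)*D(-12, 0)) = -(-43 + (5*9 - 8)*(-4 - 12 + 0²)) = -(-43 + (45 - 8)*(-4 - 12 + 0)) = -(-43 + 37*(-16)) = -(-43 - 592) = -1*(-635) = 635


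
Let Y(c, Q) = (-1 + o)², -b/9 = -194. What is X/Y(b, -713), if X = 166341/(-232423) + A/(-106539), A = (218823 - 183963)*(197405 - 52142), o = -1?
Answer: -392325718601313/33016151996 ≈ -11883.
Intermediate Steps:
b = 1746 (b = -9*(-194) = 1746)
Y(c, Q) = 4 (Y(c, Q) = (-1 - 1)² = (-2)² = 4)
A = 5063868180 (A = 34860*145263 = 5063868180)
X = -392325718601313/8254037999 (X = 166341/(-232423) + 5063868180/(-106539) = 166341*(-1/232423) + 5063868180*(-1/106539) = -166341/232423 - 1687956060/35513 = -392325718601313/8254037999 ≈ -47531.)
X/Y(b, -713) = -392325718601313/8254037999/4 = -392325718601313/8254037999*¼ = -392325718601313/33016151996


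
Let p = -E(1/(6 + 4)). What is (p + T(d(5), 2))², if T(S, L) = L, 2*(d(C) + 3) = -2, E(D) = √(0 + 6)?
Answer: (2 - √6)² ≈ 0.20204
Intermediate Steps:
E(D) = √6
d(C) = -4 (d(C) = -3 + (½)*(-2) = -3 - 1 = -4)
p = -√6 ≈ -2.4495
(p + T(d(5), 2))² = (-√6 + 2)² = (2 - √6)²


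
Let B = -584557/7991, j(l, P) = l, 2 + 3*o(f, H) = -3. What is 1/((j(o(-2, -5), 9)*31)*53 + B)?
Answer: -23973/67399736 ≈ -0.00035568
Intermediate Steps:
o(f, H) = -5/3 (o(f, H) = -2/3 + (1/3)*(-3) = -2/3 - 1 = -5/3)
B = -584557/7991 (B = -584557*1/7991 = -584557/7991 ≈ -73.152)
1/((j(o(-2, -5), 9)*31)*53 + B) = 1/(-5/3*31*53 - 584557/7991) = 1/(-155/3*53 - 584557/7991) = 1/(-8215/3 - 584557/7991) = 1/(-67399736/23973) = -23973/67399736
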